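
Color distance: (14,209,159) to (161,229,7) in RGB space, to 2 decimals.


d = √[(R₁-R₂)² + (G₁-G₂)² + (B₁-B₂)²]
d = √[(14-161)² + (209-229)² + (159-7)²]
d = √[21609 + 400 + 23104]
d = √45113
d ≈ 212.40


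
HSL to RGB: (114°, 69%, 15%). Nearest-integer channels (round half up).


H=114°, S=0.69, L=0.15
C = (1-|2L-1|)×S = (1-|-0.70|)×0.69 = 0.207
H' = H/60 = 114/60 ≈ 1.9000; X = C×(1-|H' mod 2 - 1|) = 0.0207
m = L - C/2 = 0.15 - 0.1035 = 0.0465
Sector ⌊H'⌋ = 1 → (R',G',B') = (0.0207, 0.207, 0.0)
RGB = ((R'+m)×255, (G'+m)×255, (B'+m)×255) = (17.136, 64.6425, 11.8575)
Round half up → RGB(17, 65, 12)


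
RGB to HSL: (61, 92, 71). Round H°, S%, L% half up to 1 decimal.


Normalize: R'=61/255≈0.2392, G'=92/255≈0.3608, B'=71/255≈0.2784
Max=92/255, Min=61/255, Δ=Max-Min=31/255
L = (Max+Min)/2 = (92+61)/510 = 153/510 = 0.3 → L = 30.0%
L ≤ 0.5 → S = Δ/(Max+Min) = 31/(92+61) = 31/153 = 0.20261… → S = 20.3%
(the 1/255 factors cancel in S and H, so raw channel differences can be used)
Max is G' → H = 60 × ((B-R)/Δ + 2) = 60 × ((71-61)/31 + 2)
  10/31 + 2 = 0.3225… + 2 = 2.3225…
  H = 60 × 2.3225… = 139.354…° → H = 139.4°
= HSL(139.4°, 20.3%, 30.0%)


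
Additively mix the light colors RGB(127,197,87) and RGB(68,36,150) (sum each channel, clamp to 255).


Additive: each channel = min(255, C₁+C₂)
R: 127+68 = 195 → 195
G: 197+36 = 233 → 233
B: 87+150 = 237 → 237
= RGB(195, 233, 237)


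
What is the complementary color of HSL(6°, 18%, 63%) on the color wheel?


Complement = opposite side of color wheel = hue + 180°
H' = (6 + 180) mod 360 = 186°
S and L unchanged.
= HSL(186°, 18%, 63%)


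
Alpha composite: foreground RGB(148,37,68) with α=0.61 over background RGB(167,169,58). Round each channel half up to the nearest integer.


C = α×F + (1-α)×B, with 1-α = 0.39
R: 0.61×148 + 0.39×167 = 90.28 + 65.13 = 155.41 → 155
G: 0.61×37 + 0.39×169 = 22.57 + 65.91 = 88.48 → 88
B: 0.61×68 + 0.39×58 = 41.48 + 22.62 = 64.10 → 64
= RGB(155, 88, 64)


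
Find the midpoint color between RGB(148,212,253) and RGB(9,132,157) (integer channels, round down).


Midpoint: each channel = ⌊(C₁+C₂)/2⌋
R: ⌊(148+9)/2⌋ = 78
G: ⌊(212+132)/2⌋ = 172
B: ⌊(253+157)/2⌋ = 205
= RGB(78, 172, 205)


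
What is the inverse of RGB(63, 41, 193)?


Invert: (255-R, 255-G, 255-B)
R: 255-63 = 192
G: 255-41 = 214
B: 255-193 = 62
= RGB(192, 214, 62)


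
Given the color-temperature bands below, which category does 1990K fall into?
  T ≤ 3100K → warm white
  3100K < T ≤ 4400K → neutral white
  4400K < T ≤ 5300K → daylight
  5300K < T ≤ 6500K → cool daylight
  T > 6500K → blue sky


Temperature: 1990K
1990K ≤ 3100K → warm white
Classification: warm white


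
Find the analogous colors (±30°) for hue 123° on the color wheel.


Base hue: 123°
Left analog: (123 - 30) mod 360 = 93°
Right analog: (123 + 30) mod 360 = 153°
Analogous hues = 93° and 153°


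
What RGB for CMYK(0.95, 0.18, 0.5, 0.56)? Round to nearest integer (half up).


R = 255 × (1-C) × (1-K) = 255 × 0.05 × 0.44 = 5.61 → 6
G = 255 × (1-M) × (1-K) = 255 × 0.82 × 0.44 = 92.004 → 92
B = 255 × (1-Y) × (1-K) = 255 × 0.50 × 0.44 = 56.1 → 56
= RGB(6, 92, 56)


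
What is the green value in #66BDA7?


Color: #66BDA7
R = 66 = 102
G = BD = 189
B = A7 = 167
Green = 189


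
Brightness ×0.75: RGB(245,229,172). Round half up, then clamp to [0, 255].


Multiply each channel by 0.75, round half up, clamp to [0, 255]
R: 245×0.75 = 183.75 → round → 184
G: 229×0.75 = 171.75 → round → 172
B: 172×0.75 = 129
= RGB(184, 172, 129)


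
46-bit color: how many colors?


Colors = 2^bits = 2^46
= 70,368,744,177,664 colors


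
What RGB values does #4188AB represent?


41 → 65 (R)
88 → 136 (G)
AB → 171 (B)
= RGB(65, 136, 171)


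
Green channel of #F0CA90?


Color: #F0CA90
R = F0 = 240
G = CA = 202
B = 90 = 144
Green = 202


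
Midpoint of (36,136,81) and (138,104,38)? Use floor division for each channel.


Midpoint: each channel = ⌊(C₁+C₂)/2⌋
R: ⌊(36+138)/2⌋ = 87
G: ⌊(136+104)/2⌋ = 120
B: ⌊(81+38)/2⌋ = 59
= RGB(87, 120, 59)


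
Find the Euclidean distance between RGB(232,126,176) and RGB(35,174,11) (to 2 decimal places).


d = √[(R₁-R₂)² + (G₁-G₂)² + (B₁-B₂)²]
d = √[(232-35)² + (126-174)² + (176-11)²]
d = √[38809 + 2304 + 27225]
d = √68338
d ≈ 261.42


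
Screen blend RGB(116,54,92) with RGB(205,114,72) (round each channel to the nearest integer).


Screen: C = 255 - (255-A)×(255-B)/255, rounded to nearest integer
R: 255 - (255-116)×(255-205)/255 = 255 - 6950/255 ≈ 255 - 27.255 = 227.745 → 228
G: 255 - (255-54)×(255-114)/255 = 255 - 28341/255 ≈ 255 - 111.141 = 143.859 → 144
B: 255 - (255-92)×(255-72)/255 = 255 - 29829/255 ≈ 255 - 116.976 = 138.024 → 138
= RGB(228, 144, 138)


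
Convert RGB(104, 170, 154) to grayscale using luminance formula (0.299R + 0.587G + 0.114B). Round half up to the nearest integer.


Gray = 0.299×R + 0.587×G + 0.114×B
Gray = 0.299×104 + 0.587×170 + 0.114×154
Gray = 31.096 + 99.790 + 17.556
Gray = 148.442 → round half up → 148
Gray = 148


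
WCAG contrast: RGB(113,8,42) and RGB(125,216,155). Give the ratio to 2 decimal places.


Linearize each sRGB channel c=v/255: c/12.92 if c ≤ 0.04045 else ((c+0.055)/1.055)^2.4
L = 0.2126×R_lin + 0.7152×G_lin + 0.0722×B_lin
Color 1 (113,8,42):
  R=113: 113/255≈0.4431 > 0.04045 → ((0.4431+0.055)/1.055)^2.4 ≈ 0.16513
  G=8: 8/255≈0.0314 ≤ 0.04045 → 0.0314/12.92 ≈ 0.00243
  B=42: 42/255≈0.1647 > 0.04045 → ((0.1647+0.055)/1.055)^2.4 ≈ 0.02315
  L1 = 0.2126×0.16513 + 0.7152×0.00243 + 0.0722×0.02315 ≈ 0.03852
Color 2 (125,216,155):
  R=125: 125/255≈0.4902 > 0.04045 → ((0.4902+0.055)/1.055)^2.4 ≈ 0.20508
  G=216: 216/255≈0.8471 > 0.04045 → ((0.8471+0.055)/1.055)^2.4 ≈ 0.68669
  B=155: 155/255≈0.6078 > 0.04045 → ((0.6078+0.055)/1.055)^2.4 ≈ 0.32778
  L2 = 0.2126×0.20508 + 0.7152×0.68669 + 0.0722×0.32778 ≈ 0.55838
Lighter = 0.55838, Darker = 0.03852
Ratio = (L_lighter + 0.05) / (L_darker + 0.05)
Ratio = (0.55838 + 0.05) / (0.03852 + 0.05) = 0.60838 / 0.08852 ≈ 6.8732
Ratio ≈ 6.87:1


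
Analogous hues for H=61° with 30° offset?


Base hue: 61°
Left analog: (61 - 30) mod 360 = 31°
Right analog: (61 + 30) mod 360 = 91°
Analogous hues = 31° and 91°


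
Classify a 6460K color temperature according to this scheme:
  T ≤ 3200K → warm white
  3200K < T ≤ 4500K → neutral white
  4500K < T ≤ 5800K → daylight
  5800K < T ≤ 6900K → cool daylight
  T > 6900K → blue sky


Temperature: 6460K
5800K < 6460K ≤ 6900K → cool daylight
Classification: cool daylight


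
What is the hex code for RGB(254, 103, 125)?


R = 254 → FE (hex)
G = 103 → 67 (hex)
B = 125 → 7D (hex)
Hex = #FE677D


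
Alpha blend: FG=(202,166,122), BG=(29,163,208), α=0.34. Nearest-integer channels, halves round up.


C = α×F + (1-α)×B, with 1-α = 0.66
R: 0.34×202 + 0.66×29 = 68.68 + 19.14 = 87.82 → 88
G: 0.34×166 + 0.66×163 = 56.44 + 107.58 = 164.02 → 164
B: 0.34×122 + 0.66×208 = 41.48 + 137.28 = 178.76 → 179
= RGB(88, 164, 179)


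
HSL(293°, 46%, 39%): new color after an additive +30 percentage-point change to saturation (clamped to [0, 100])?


Original S = 46%
Adjustment = +30 percentage points
New S = 46 + (30) = 76
Clamp to [0, 100] → 76
= HSL(293°, 76%, 39%)


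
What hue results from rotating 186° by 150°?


New hue = (H + rotation) mod 360
New hue = (186 + 150) mod 360
= 336 mod 360
= 336°


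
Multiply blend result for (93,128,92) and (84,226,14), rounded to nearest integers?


Multiply: C = A×B/255, rounded to nearest integer
R: 93×84/255 = 7812/255 ≈ 30.635 → 31
G: 128×226/255 = 28928/255 ≈ 113.443 → 113
B: 92×14/255 = 1288/255 ≈ 5.051 → 5
= RGB(31, 113, 5)


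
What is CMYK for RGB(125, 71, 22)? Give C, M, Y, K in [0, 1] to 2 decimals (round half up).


R'=125/255≈0.4902, G'=71/255≈0.2784, B'=22/255≈0.0863
K = 1 - max(R',G',B') = 1 - 125/255 = 130/255 = 0.50980… → 0.51
(1-R'-K)/(1-K) simplifies to (max-R)/max with max = 125:
C = (125-125)/125 = 0/125 = 0 → 0.00
M = (125-71)/125 = 54/125 = 0.432 → 0.43
Y = (125-22)/125 = 103/125 = 0.824 → 0.82
= CMYK(0.00, 0.43, 0.82, 0.51)


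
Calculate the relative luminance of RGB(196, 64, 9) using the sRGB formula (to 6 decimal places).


Linearize each channel (sRGB transfer function): c = v/255; c_lin = c/12.92 if c ≤ 0.04045, else ((c+0.055)/1.055)^2.4
  R: 196/255 ≈ 0.768627 > 0.04045 → ((0.768627+0.055)/1.055)^2.4 ≈ 0.552011
  G: 64/255 ≈ 0.250980 > 0.04045 → ((0.250980+0.055)/1.055)^2.4 ≈ 0.051269
  B: 9/255 ≈ 0.035294 ≤ 0.04045 → 0.035294/12.92 ≈ 0.002732
R_lin = 0.552011, G_lin = 0.051269, B_lin = 0.002732
L = 0.2126×R + 0.7152×G + 0.0722×B
L = 0.2126×0.552011 + 0.7152×0.051269 + 0.0722×0.002732
L ≈ 0.154223


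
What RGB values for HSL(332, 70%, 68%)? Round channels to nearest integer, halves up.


H=332°, S=0.70, L=0.68
C = (1-|2L-1|)×S = (1-|0.36|)×0.70 = 0.448
H' = H/60 = 332/60 ≈ 5.5333; X = C×(1-|H' mod 2 - 1|) ≈ 0.2091
m = L - C/2 = 0.68 - 0.224 = 0.456
Sector ⌊H'⌋ = 5 → (R',G',B') = (0.448, 0.0, ≈0.2091)
RGB = ((R'+m)×255, (G'+m)×255, (B'+m)×255) = (230.52, 116.28, 169.592)
Round half up → RGB(231, 116, 170)


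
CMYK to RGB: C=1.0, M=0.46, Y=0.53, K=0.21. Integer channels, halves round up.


R = 255 × (1-C) × (1-K) = 255 × 0.00 × 0.79 = 0
G = 255 × (1-M) × (1-K) = 255 × 0.54 × 0.79 = 108.783 → 109
B = 255 × (1-Y) × (1-K) = 255 × 0.47 × 0.79 = 94.6815 → 95
= RGB(0, 109, 95)


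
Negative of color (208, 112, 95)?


Invert: (255-R, 255-G, 255-B)
R: 255-208 = 47
G: 255-112 = 143
B: 255-95 = 160
= RGB(47, 143, 160)


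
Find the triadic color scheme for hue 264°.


Triadic: equally spaced at 120° intervals
H1 = 264°
H2 = (264 + 120) mod 360 = 24°
H3 = (264 + 240) mod 360 = 144°
Triadic = 264°, 24°, 144°


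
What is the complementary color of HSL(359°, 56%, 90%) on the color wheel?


Complement = opposite side of color wheel = hue + 180°
H' = (359 + 180) mod 360 = 179°
S and L unchanged.
= HSL(179°, 56%, 90%)


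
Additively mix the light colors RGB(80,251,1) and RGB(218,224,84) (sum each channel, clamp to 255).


Additive: each channel = min(255, C₁+C₂)
R: 80+218 = 298 → 255
G: 251+224 = 475 → 255
B: 1+84 = 85 → 85
= RGB(255, 255, 85)


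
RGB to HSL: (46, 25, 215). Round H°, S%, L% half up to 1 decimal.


Normalize: R'=46/255≈0.1804, G'=25/255≈0.0980, B'=215/255≈0.8431
Max=215/255, Min=25/255, Δ=Max-Min=190/255
L = (Max+Min)/2 = (215+25)/510 = 240/510 = 0.47058… → L = 47.1%
L ≤ 0.5 → S = Δ/(Max+Min) = 190/(215+25) = 190/240 = 0.79166… → S = 79.2%
(the 1/255 factors cancel in S and H, so raw channel differences can be used)
Max is B' → H = 60 × ((R-G)/Δ + 4) = 60 × ((46-25)/190 + 4)
  21/190 + 4 = 0.1105… + 4 = 4.1105…
  H = 60 × 4.1105… = 246.631…° → H = 246.6°
= HSL(246.6°, 79.2%, 47.1%)


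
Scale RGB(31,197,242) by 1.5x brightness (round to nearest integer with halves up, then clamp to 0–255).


Multiply each channel by 1.5, round half up, clamp to [0, 255]
R: 31×1.5 = 46.5 → round → 47
G: 197×1.5 = 295.5 → round → 296 → clamp → 255
B: 242×1.5 = 363 → clamp → 255
= RGB(47, 255, 255)


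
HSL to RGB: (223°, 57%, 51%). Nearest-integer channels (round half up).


H=223°, S=0.57, L=0.51
C = (1-|2L-1|)×S = (1-|0.02|)×0.57 = 0.5586
H' = H/60 = 223/60 ≈ 3.7167; X = C×(1-|H' mod 2 - 1|) = 0.15827
m = L - C/2 = 0.51 - 0.2793 = 0.2307
Sector ⌊H'⌋ = 3 → (R',G',B') = (0.0, 0.15827, 0.5586)
RGB = ((R'+m)×255, (G'+m)×255, (B'+m)×255) = (58.8285, 99.18735, 201.2715)
Round half up → RGB(59, 99, 201)


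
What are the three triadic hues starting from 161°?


Triadic: equally spaced at 120° intervals
H1 = 161°
H2 = (161 + 120) mod 360 = 281°
H3 = (161 + 240) mod 360 = 41°
Triadic = 161°, 281°, 41°


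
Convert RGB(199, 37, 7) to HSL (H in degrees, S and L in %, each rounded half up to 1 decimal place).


Normalize: R'=199/255≈0.7804, G'=37/255≈0.1451, B'=7/255≈0.0275
Max=199/255, Min=7/255, Δ=Max-Min=192/255
L = (Max+Min)/2 = (199+7)/510 = 206/510 = 0.40392… → L = 40.4%
L ≤ 0.5 → S = Δ/(Max+Min) = 192/(199+7) = 192/206 = 0.93203… → S = 93.2%
(the 1/255 factors cancel in S and H, so raw channel differences can be used)
Max is R' → H = 60 × (((G-B)/Δ) mod 6) = 60 × (((37-7)/192) mod 6)
  30/192 = 0.1562…
  H = 60 × 0.1562… = 9.375° → H = 9.4°
= HSL(9.4°, 93.2%, 40.4%)


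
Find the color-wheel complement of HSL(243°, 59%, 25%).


Complement = opposite side of color wheel = hue + 180°
H' = (243 + 180) mod 360 = 63°
S and L unchanged.
= HSL(63°, 59%, 25%)


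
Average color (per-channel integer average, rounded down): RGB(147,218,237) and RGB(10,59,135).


Midpoint: each channel = ⌊(C₁+C₂)/2⌋
R: ⌊(147+10)/2⌋ = 78
G: ⌊(218+59)/2⌋ = 138
B: ⌊(237+135)/2⌋ = 186
= RGB(78, 138, 186)


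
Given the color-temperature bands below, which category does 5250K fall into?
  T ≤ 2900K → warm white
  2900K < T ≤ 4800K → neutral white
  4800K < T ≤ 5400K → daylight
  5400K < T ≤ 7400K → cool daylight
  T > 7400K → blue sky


Temperature: 5250K
4800K < 5250K ≤ 5400K → daylight
Classification: daylight


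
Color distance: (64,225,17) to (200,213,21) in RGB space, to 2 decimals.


d = √[(R₁-R₂)² + (G₁-G₂)² + (B₁-B₂)²]
d = √[(64-200)² + (225-213)² + (17-21)²]
d = √[18496 + 144 + 16]
d = √18656
d ≈ 136.59


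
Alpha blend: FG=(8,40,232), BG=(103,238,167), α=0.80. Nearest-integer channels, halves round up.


C = α×F + (1-α)×B, with 1-α = 0.20
R: 0.80×8 + 0.20×103 = 6.40 + 20.60 = 27.00 → 27
G: 0.80×40 + 0.20×238 = 32.00 + 47.60 = 79.60 → 80
B: 0.80×232 + 0.20×167 = 185.60 + 33.40 = 219.00 → 219
= RGB(27, 80, 219)


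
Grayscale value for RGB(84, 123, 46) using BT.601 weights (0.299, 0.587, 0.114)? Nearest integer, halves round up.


Gray = 0.299×R + 0.587×G + 0.114×B
Gray = 0.299×84 + 0.587×123 + 0.114×46
Gray = 25.116 + 72.201 + 5.244
Gray = 102.561 → round half up → 103
Gray = 103


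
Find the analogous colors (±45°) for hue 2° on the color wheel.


Base hue: 2°
Left analog: (2 - 45) mod 360 = 317°
Right analog: (2 + 45) mod 360 = 47°
Analogous hues = 317° and 47°


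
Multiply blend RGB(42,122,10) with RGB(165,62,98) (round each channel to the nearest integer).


Multiply: C = A×B/255, rounded to nearest integer
R: 42×165/255 = 6930/255 ≈ 27.176 → 27
G: 122×62/255 = 7564/255 ≈ 29.663 → 30
B: 10×98/255 = 980/255 ≈ 3.843 → 4
= RGB(27, 30, 4)


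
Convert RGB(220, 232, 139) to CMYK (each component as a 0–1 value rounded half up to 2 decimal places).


R'=220/255≈0.8627, G'=232/255≈0.9098, B'=139/255≈0.5451
K = 1 - max(R',G',B') = 1 - 232/255 = 23/255 = 0.09019… → 0.09
(1-R'-K)/(1-K) simplifies to (max-R)/max with max = 232:
C = (232-220)/232 = 12/232 = 0.05172… → 0.05
M = (232-232)/232 = 0/232 = 0 → 0.00
Y = (232-139)/232 = 93/232 = 0.40086… → 0.40
= CMYK(0.05, 0.00, 0.40, 0.09)


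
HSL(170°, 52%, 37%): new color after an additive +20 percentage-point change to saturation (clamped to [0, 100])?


Original S = 52%
Adjustment = +20 percentage points
New S = 52 + (20) = 72
Clamp to [0, 100] → 72
= HSL(170°, 72%, 37%)


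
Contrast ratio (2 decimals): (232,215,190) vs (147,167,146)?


Linearize each sRGB channel c=v/255: c/12.92 if c ≤ 0.04045 else ((c+0.055)/1.055)^2.4
L = 0.2126×R_lin + 0.7152×G_lin + 0.0722×B_lin
Color 1 (232,215,190):
  R=232: 232/255≈0.9098 > 0.04045 → ((0.9098+0.055)/1.055)^2.4 ≈ 0.80695
  G=215: 215/255≈0.8431 > 0.04045 → ((0.8431+0.055)/1.055)^2.4 ≈ 0.67954
  B=190: 190/255≈0.7451 > 0.04045 → ((0.7451+0.055)/1.055)^2.4 ≈ 0.51492
  L1 = 0.2126×0.80695 + 0.7152×0.67954 + 0.0722×0.51492 ≈ 0.69474
Color 2 (147,167,146):
  R=147: 147/255≈0.5765 > 0.04045 → ((0.5765+0.055)/1.055)^2.4 ≈ 0.29177
  G=167: 167/255≈0.6549 > 0.04045 → ((0.6549+0.055)/1.055)^2.4 ≈ 0.38643
  B=146: 146/255≈0.5725 > 0.04045 → ((0.5725+0.055)/1.055)^2.4 ≈ 0.28744
  L2 = 0.2126×0.29177 + 0.7152×0.38643 + 0.0722×0.28744 ≈ 0.35916
Lighter = 0.69474, Darker = 0.35916
Ratio = (L_lighter + 0.05) / (L_darker + 0.05)
Ratio = (0.69474 + 0.05) / (0.35916 + 0.05) = 0.74474 / 0.40916 ≈ 1.8202
Ratio ≈ 1.82:1


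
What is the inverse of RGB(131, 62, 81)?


Invert: (255-R, 255-G, 255-B)
R: 255-131 = 124
G: 255-62 = 193
B: 255-81 = 174
= RGB(124, 193, 174)


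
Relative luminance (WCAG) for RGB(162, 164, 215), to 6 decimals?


Linearize each channel (sRGB transfer function): c = v/255; c_lin = c/12.92 if c ≤ 0.04045, else ((c+0.055)/1.055)^2.4
  R: 162/255 ≈ 0.635294 > 0.04045 → ((0.635294+0.055)/1.055)^2.4 ≈ 0.361307
  G: 164/255 ≈ 0.643137 > 0.04045 → ((0.643137+0.055)/1.055)^2.4 ≈ 0.371238
  B: 215/255 ≈ 0.843137 > 0.04045 → ((0.843137+0.055)/1.055)^2.4 ≈ 0.679542
R_lin = 0.361307, G_lin = 0.371238, B_lin = 0.679542
L = 0.2126×R + 0.7152×G + 0.0722×B
L = 0.2126×0.361307 + 0.7152×0.371238 + 0.0722×0.679542
L ≈ 0.391386


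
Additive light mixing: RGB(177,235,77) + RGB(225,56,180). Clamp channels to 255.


Additive: each channel = min(255, C₁+C₂)
R: 177+225 = 402 → 255
G: 235+56 = 291 → 255
B: 77+180 = 257 → 255
= RGB(255, 255, 255)


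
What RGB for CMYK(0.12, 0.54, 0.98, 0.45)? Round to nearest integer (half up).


R = 255 × (1-C) × (1-K) = 255 × 0.88 × 0.55 = 123.42 → 123
G = 255 × (1-M) × (1-K) = 255 × 0.46 × 0.55 = 64.515 → 65
B = 255 × (1-Y) × (1-K) = 255 × 0.02 × 0.55 = 2.805 → 3
= RGB(123, 65, 3)


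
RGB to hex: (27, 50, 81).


R = 27 → 1B (hex)
G = 50 → 32 (hex)
B = 81 → 51 (hex)
Hex = #1B3251


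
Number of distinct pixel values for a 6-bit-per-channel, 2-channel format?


Total bits = 6 bits/channel × 2 channels = 12 bits
Distinct pixel values = 2^12
= 4,096 pixel values


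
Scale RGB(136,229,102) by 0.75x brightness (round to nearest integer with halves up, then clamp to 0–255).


Multiply each channel by 0.75, round half up, clamp to [0, 255]
R: 136×0.75 = 102
G: 229×0.75 = 171.75 → round → 172
B: 102×0.75 = 76.5 → round → 77
= RGB(102, 172, 77)


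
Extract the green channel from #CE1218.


Color: #CE1218
R = CE = 206
G = 12 = 18
B = 18 = 24
Green = 18


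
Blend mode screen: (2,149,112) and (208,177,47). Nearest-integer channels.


Screen: C = 255 - (255-A)×(255-B)/255, rounded to nearest integer
R: 255 - (255-2)×(255-208)/255 = 255 - 11891/255 ≈ 255 - 46.631 = 208.369 → 208
G: 255 - (255-149)×(255-177)/255 = 255 - 8268/255 ≈ 255 - 32.424 = 222.576 → 223
B: 255 - (255-112)×(255-47)/255 = 255 - 29744/255 ≈ 255 - 116.643 = 138.357 → 138
= RGB(208, 223, 138)


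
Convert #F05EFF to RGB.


F0 → 240 (R)
5E → 94 (G)
FF → 255 (B)
= RGB(240, 94, 255)


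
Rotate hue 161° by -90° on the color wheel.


New hue = (H + rotation) mod 360
New hue = (161 -90) mod 360
= 71 mod 360
= 71°


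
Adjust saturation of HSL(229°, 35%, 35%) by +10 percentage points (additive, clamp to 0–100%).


Original S = 35%
Adjustment = +10 percentage points
New S = 35 + (10) = 45
Clamp to [0, 100] → 45
= HSL(229°, 45%, 35%)


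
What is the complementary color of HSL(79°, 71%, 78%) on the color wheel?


Complement = opposite side of color wheel = hue + 180°
H' = (79 + 180) mod 360 = 259°
S and L unchanged.
= HSL(259°, 71%, 78%)


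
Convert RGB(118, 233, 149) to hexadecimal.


R = 118 → 76 (hex)
G = 233 → E9 (hex)
B = 149 → 95 (hex)
Hex = #76E995


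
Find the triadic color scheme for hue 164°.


Triadic: equally spaced at 120° intervals
H1 = 164°
H2 = (164 + 120) mod 360 = 284°
H3 = (164 + 240) mod 360 = 44°
Triadic = 164°, 284°, 44°


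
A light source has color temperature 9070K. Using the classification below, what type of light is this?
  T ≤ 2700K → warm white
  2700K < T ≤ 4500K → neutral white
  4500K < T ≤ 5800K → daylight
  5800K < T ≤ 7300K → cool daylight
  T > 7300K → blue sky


Temperature: 9070K
9070K > 7300K → blue sky
Classification: blue sky


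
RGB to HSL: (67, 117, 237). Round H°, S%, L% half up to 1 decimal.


Normalize: R'=67/255≈0.2627, G'=117/255≈0.4588, B'=237/255≈0.9294
Max=237/255, Min=67/255, Δ=Max-Min=170/255
L = (Max+Min)/2 = (237+67)/510 = 304/510 = 0.59607… → L = 59.6%
L > 0.5 → S = Δ/(2-Max-Min) = 170/(510-237-67) = 170/206 = 0.82524… → S = 82.5%
(the 1/255 factors cancel in S and H, so raw channel differences can be used)
Max is B' → H = 60 × ((R-G)/Δ + 4) = 60 × ((67-117)/170 + 4)
  -50/170 + 4 = -0.2941… + 4 = 3.7058…
  H = 60 × 3.7058… = 222.352…° → H = 222.4°
= HSL(222.4°, 82.5%, 59.6%)


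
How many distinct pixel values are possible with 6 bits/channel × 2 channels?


Total bits = 6 bits/channel × 2 channels = 12 bits
Distinct pixel values = 2^12
= 4,096 pixel values


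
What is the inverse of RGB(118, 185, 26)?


Invert: (255-R, 255-G, 255-B)
R: 255-118 = 137
G: 255-185 = 70
B: 255-26 = 229
= RGB(137, 70, 229)


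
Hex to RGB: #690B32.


69 → 105 (R)
0B → 11 (G)
32 → 50 (B)
= RGB(105, 11, 50)


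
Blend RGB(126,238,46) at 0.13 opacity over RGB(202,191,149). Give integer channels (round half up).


C = α×F + (1-α)×B, with 1-α = 0.87
R: 0.13×126 + 0.87×202 = 16.38 + 175.74 = 192.12 → 192
G: 0.13×238 + 0.87×191 = 30.94 + 166.17 = 197.11 → 197
B: 0.13×46 + 0.87×149 = 5.98 + 129.63 = 135.61 → 136
= RGB(192, 197, 136)


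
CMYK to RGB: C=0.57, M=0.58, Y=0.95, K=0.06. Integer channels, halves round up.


R = 255 × (1-C) × (1-K) = 255 × 0.43 × 0.94 = 103.071 → 103
G = 255 × (1-M) × (1-K) = 255 × 0.42 × 0.94 = 100.674 → 101
B = 255 × (1-Y) × (1-K) = 255 × 0.05 × 0.94 = 11.985 → 12
= RGB(103, 101, 12)


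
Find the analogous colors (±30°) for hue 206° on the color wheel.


Base hue: 206°
Left analog: (206 - 30) mod 360 = 176°
Right analog: (206 + 30) mod 360 = 236°
Analogous hues = 176° and 236°


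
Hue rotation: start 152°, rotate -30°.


New hue = (H + rotation) mod 360
New hue = (152 -30) mod 360
= 122 mod 360
= 122°


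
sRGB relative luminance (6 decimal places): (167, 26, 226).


Linearize each channel (sRGB transfer function): c = v/255; c_lin = c/12.92 if c ≤ 0.04045, else ((c+0.055)/1.055)^2.4
  R: 167/255 ≈ 0.654902 > 0.04045 → ((0.654902+0.055)/1.055)^2.4 ≈ 0.386429
  G: 26/255 ≈ 0.101961 > 0.04045 → ((0.101961+0.055)/1.055)^2.4 ≈ 0.010330
  B: 226/255 ≈ 0.886275 > 0.04045 → ((0.886275+0.055)/1.055)^2.4 ≈ 0.760525
R_lin = 0.386429, G_lin = 0.010330, B_lin = 0.760525
L = 0.2126×R + 0.7152×G + 0.0722×B
L = 0.2126×0.386429 + 0.7152×0.010330 + 0.0722×0.760525
L ≈ 0.144453


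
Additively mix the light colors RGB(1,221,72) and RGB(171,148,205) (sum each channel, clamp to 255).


Additive: each channel = min(255, C₁+C₂)
R: 1+171 = 172 → 172
G: 221+148 = 369 → 255
B: 72+205 = 277 → 255
= RGB(172, 255, 255)


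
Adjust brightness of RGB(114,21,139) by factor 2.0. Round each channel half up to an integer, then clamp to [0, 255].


Multiply each channel by 2.0, round half up, clamp to [0, 255]
R: 114×2.0 = 228
G: 21×2.0 = 42
B: 139×2.0 = 278 → clamp → 255
= RGB(228, 42, 255)


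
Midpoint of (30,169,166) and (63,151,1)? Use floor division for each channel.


Midpoint: each channel = ⌊(C₁+C₂)/2⌋
R: ⌊(30+63)/2⌋ = 46
G: ⌊(169+151)/2⌋ = 160
B: ⌊(166+1)/2⌋ = 83
= RGB(46, 160, 83)


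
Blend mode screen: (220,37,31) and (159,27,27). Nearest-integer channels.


Screen: C = 255 - (255-A)×(255-B)/255, rounded to nearest integer
R: 255 - (255-220)×(255-159)/255 = 255 - 3360/255 ≈ 255 - 13.176 = 241.824 → 242
G: 255 - (255-37)×(255-27)/255 = 255 - 49704/255 ≈ 255 - 194.918 = 60.082 → 60
B: 255 - (255-31)×(255-27)/255 = 255 - 51072/255 ≈ 255 - 200.282 = 54.718 → 55
= RGB(242, 60, 55)


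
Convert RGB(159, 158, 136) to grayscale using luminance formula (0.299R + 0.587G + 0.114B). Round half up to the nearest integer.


Gray = 0.299×R + 0.587×G + 0.114×B
Gray = 0.299×159 + 0.587×158 + 0.114×136
Gray = 47.541 + 92.746 + 15.504
Gray = 155.791 → round half up → 156
Gray = 156


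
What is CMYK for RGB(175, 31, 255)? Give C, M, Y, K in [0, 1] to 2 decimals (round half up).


R'=175/255≈0.6863, G'=31/255≈0.1216, B'=255/255≈1.0000
K = 1 - max(R',G',B') = 1 - 255/255 = 0/255 = 0 → 0.00
(1-R'-K)/(1-K) simplifies to (max-R)/max with max = 255:
C = (255-175)/255 = 80/255 = 0.31372… → 0.31
M = (255-31)/255 = 224/255 = 0.87843… → 0.88
Y = (255-255)/255 = 0/255 = 0 → 0.00
= CMYK(0.31, 0.88, 0.00, 0.00)


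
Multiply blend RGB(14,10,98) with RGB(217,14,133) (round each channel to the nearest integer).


Multiply: C = A×B/255, rounded to nearest integer
R: 14×217/255 = 3038/255 ≈ 11.914 → 12
G: 10×14/255 = 140/255 ≈ 0.549 → 1
B: 98×133/255 = 13034/255 ≈ 51.114 → 51
= RGB(12, 1, 51)


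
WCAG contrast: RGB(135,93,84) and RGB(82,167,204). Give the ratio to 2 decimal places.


Linearize each sRGB channel c=v/255: c/12.92 if c ≤ 0.04045 else ((c+0.055)/1.055)^2.4
L = 0.2126×R_lin + 0.7152×G_lin + 0.0722×B_lin
Color 1 (135,93,84):
  R=135: 135/255≈0.5294 > 0.04045 → ((0.5294+0.055)/1.055)^2.4 ≈ 0.24228
  G=93: 93/255≈0.3647 > 0.04045 → ((0.3647+0.055)/1.055)^2.4 ≈ 0.10946
  B=84: 84/255≈0.3294 > 0.04045 → ((0.3294+0.055)/1.055)^2.4 ≈ 0.08866
  L1 = 0.2126×0.24228 + 0.7152×0.10946 + 0.0722×0.08866 ≈ 0.13620
Color 2 (82,167,204):
  R=82: 82/255≈0.3216 > 0.04045 → ((0.3216+0.055)/1.055)^2.4 ≈ 0.08438
  G=167: 167/255≈0.6549 > 0.04045 → ((0.6549+0.055)/1.055)^2.4 ≈ 0.38643
  B=204: 204/255≈0.8000 > 0.04045 → ((0.8000+0.055)/1.055)^2.4 ≈ 0.60383
  L2 = 0.2126×0.08438 + 0.7152×0.38643 + 0.0722×0.60383 ≈ 0.33791
Lighter = 0.33791, Darker = 0.13620
Ratio = (L_lighter + 0.05) / (L_darker + 0.05)
Ratio = (0.33791 + 0.05) / (0.13620 + 0.05) = 0.38791 / 0.18620 ≈ 2.0833
Ratio ≈ 2.08:1


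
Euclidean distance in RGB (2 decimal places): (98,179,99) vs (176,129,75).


d = √[(R₁-R₂)² + (G₁-G₂)² + (B₁-B₂)²]
d = √[(98-176)² + (179-129)² + (99-75)²]
d = √[6084 + 2500 + 576]
d = √9160
d ≈ 95.71


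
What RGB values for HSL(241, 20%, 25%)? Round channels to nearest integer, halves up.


H=241°, S=0.20, L=0.25
C = (1-|2L-1|)×S = (1-|-0.50|)×0.20 = 0.1
H' = H/60 = 241/60 ≈ 4.0167; X = C×(1-|H' mod 2 - 1|) ≈ 0.0017
m = L - C/2 = 0.25 - 0.05 = 0.2
Sector ⌊H'⌋ = 4 → (R',G',B') = (≈0.0017, 0.0, 0.1)
RGB = ((R'+m)×255, (G'+m)×255, (B'+m)×255) = (51.425, 51.0, 76.5)
Round half up → RGB(51, 51, 77)


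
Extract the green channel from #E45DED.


Color: #E45DED
R = E4 = 228
G = 5D = 93
B = ED = 237
Green = 93


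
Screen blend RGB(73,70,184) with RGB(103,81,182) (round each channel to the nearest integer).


Screen: C = 255 - (255-A)×(255-B)/255, rounded to nearest integer
R: 255 - (255-73)×(255-103)/255 = 255 - 27664/255 ≈ 255 - 108.486 = 146.514 → 147
G: 255 - (255-70)×(255-81)/255 = 255 - 32190/255 ≈ 255 - 126.235 = 128.765 → 129
B: 255 - (255-184)×(255-182)/255 = 255 - 5183/255 ≈ 255 - 20.325 = 234.675 → 235
= RGB(147, 129, 235)


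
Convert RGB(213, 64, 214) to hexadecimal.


R = 213 → D5 (hex)
G = 64 → 40 (hex)
B = 214 → D6 (hex)
Hex = #D540D6


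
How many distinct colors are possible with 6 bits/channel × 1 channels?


Total bits = 6 bits/channel × 1 channels = 6 bits
Distinct colors = 2^6
= 64 colors


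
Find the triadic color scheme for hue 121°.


Triadic: equally spaced at 120° intervals
H1 = 121°
H2 = (121 + 120) mod 360 = 241°
H3 = (121 + 240) mod 360 = 1°
Triadic = 121°, 241°, 1°


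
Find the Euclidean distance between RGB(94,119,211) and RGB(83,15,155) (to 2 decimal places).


d = √[(R₁-R₂)² + (G₁-G₂)² + (B₁-B₂)²]
d = √[(94-83)² + (119-15)² + (211-155)²]
d = √[121 + 10816 + 3136]
d = √14073
d ≈ 118.63


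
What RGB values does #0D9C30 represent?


0D → 13 (R)
9C → 156 (G)
30 → 48 (B)
= RGB(13, 156, 48)


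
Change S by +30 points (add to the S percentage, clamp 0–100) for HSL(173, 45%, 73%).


Original S = 45%
Adjustment = +30 percentage points
New S = 45 + (30) = 75
Clamp to [0, 100] → 75
= HSL(173°, 75%, 73%)


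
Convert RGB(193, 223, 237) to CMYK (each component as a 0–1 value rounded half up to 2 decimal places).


R'=193/255≈0.7569, G'=223/255≈0.8745, B'=237/255≈0.9294
K = 1 - max(R',G',B') = 1 - 237/255 = 18/255 = 0.07058… → 0.07
(1-R'-K)/(1-K) simplifies to (max-R)/max with max = 237:
C = (237-193)/237 = 44/237 = 0.18565… → 0.19
M = (237-223)/237 = 14/237 = 0.05907… → 0.06
Y = (237-237)/237 = 0/237 = 0 → 0.00
= CMYK(0.19, 0.06, 0.00, 0.07)


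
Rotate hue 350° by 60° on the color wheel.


New hue = (H + rotation) mod 360
New hue = (350 + 60) mod 360
= 410 mod 360
= 50°


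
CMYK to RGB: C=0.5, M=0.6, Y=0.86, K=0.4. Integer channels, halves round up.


R = 255 × (1-C) × (1-K) = 255 × 0.50 × 0.60 = 76.5 → 77
G = 255 × (1-M) × (1-K) = 255 × 0.40 × 0.60 = 61.2 → 61
B = 255 × (1-Y) × (1-K) = 255 × 0.14 × 0.60 = 21.42 → 21
= RGB(77, 61, 21)


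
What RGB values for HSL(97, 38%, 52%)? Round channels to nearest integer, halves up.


H=97°, S=0.38, L=0.52
C = (1-|2L-1|)×S = (1-|0.04|)×0.38 = 0.3648
H' = H/60 = 97/60 ≈ 1.6167; X = C×(1-|H' mod 2 - 1|) = 0.13984
m = L - C/2 = 0.52 - 0.1824 = 0.3376
Sector ⌊H'⌋ = 1 → (R',G',B') = (0.13984, 0.3648, 0.0)
RGB = ((R'+m)×255, (G'+m)×255, (B'+m)×255) = (121.7472, 179.112, 86.088)
Round half up → RGB(122, 179, 86)


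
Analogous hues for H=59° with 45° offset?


Base hue: 59°
Left analog: (59 - 45) mod 360 = 14°
Right analog: (59 + 45) mod 360 = 104°
Analogous hues = 14° and 104°


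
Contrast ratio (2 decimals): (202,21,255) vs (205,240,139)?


Linearize each sRGB channel c=v/255: c/12.92 if c ≤ 0.04045 else ((c+0.055)/1.055)^2.4
L = 0.2126×R_lin + 0.7152×G_lin + 0.0722×B_lin
Color 1 (202,21,255):
  R=202: 202/255≈0.7922 > 0.04045 → ((0.7922+0.055)/1.055)^2.4 ≈ 0.59062
  G=21: 21/255≈0.0824 > 0.04045 → ((0.0824+0.055)/1.055)^2.4 ≈ 0.00750
  B=255: 255/255≈1.0000 > 0.04045 → ((1.0000+0.055)/1.055)^2.4 ≈ 1.00000
  L1 = 0.2126×0.59062 + 0.7152×0.00750 + 0.0722×1.00000 ≈ 0.20313
Color 2 (205,240,139):
  R=205: 205/255≈0.8039 > 0.04045 → ((0.8039+0.055)/1.055)^2.4 ≈ 0.61050
  G=240: 240/255≈0.9412 > 0.04045 → ((0.9412+0.055)/1.055)^2.4 ≈ 0.87137
  B=139: 139/255≈0.5451 > 0.04045 → ((0.5451+0.055)/1.055)^2.4 ≈ 0.25818
  L2 = 0.2126×0.61050 + 0.7152×0.87137 + 0.0722×0.25818 ≈ 0.77163
Lighter = 0.77163, Darker = 0.20313
Ratio = (L_lighter + 0.05) / (L_darker + 0.05)
Ratio = (0.77163 + 0.05) / (0.20313 + 0.05) = 0.82163 / 0.25313 ≈ 3.2459
Ratio ≈ 3.25:1


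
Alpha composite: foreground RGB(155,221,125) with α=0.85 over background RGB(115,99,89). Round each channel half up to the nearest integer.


C = α×F + (1-α)×B, with 1-α = 0.15
R: 0.85×155 + 0.15×115 = 131.75 + 17.25 = 149.00 → 149
G: 0.85×221 + 0.15×99 = 187.85 + 14.85 = 202.70 → 203
B: 0.85×125 + 0.15×89 = 106.25 + 13.35 = 119.60 → 120
= RGB(149, 203, 120)


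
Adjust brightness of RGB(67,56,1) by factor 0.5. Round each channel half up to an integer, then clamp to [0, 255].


Multiply each channel by 0.5, round half up, clamp to [0, 255]
R: 67×0.5 = 33.5 → round → 34
G: 56×0.5 = 28
B: 1×0.5 = 0.5 → round → 1
= RGB(34, 28, 1)


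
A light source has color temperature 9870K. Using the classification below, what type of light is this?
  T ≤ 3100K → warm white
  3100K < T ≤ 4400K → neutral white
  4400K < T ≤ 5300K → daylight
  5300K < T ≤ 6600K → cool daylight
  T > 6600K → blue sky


Temperature: 9870K
9870K > 6600K → blue sky
Classification: blue sky


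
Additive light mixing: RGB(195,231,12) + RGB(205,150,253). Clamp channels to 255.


Additive: each channel = min(255, C₁+C₂)
R: 195+205 = 400 → 255
G: 231+150 = 381 → 255
B: 12+253 = 265 → 255
= RGB(255, 255, 255)


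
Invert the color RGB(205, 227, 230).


Invert: (255-R, 255-G, 255-B)
R: 255-205 = 50
G: 255-227 = 28
B: 255-230 = 25
= RGB(50, 28, 25)


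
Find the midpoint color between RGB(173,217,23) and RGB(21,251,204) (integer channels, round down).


Midpoint: each channel = ⌊(C₁+C₂)/2⌋
R: ⌊(173+21)/2⌋ = 97
G: ⌊(217+251)/2⌋ = 234
B: ⌊(23+204)/2⌋ = 113
= RGB(97, 234, 113)


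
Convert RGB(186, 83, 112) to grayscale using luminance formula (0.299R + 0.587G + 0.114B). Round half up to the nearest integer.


Gray = 0.299×R + 0.587×G + 0.114×B
Gray = 0.299×186 + 0.587×83 + 0.114×112
Gray = 55.614 + 48.721 + 12.768
Gray = 117.103 → round half up → 117
Gray = 117


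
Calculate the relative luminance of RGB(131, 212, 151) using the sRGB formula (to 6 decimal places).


Linearize each channel (sRGB transfer function): c = v/255; c_lin = c/12.92 if c ≤ 0.04045, else ((c+0.055)/1.055)^2.4
  R: 131/255 ≈ 0.513725 > 0.04045 → ((0.513725+0.055)/1.055)^2.4 ≈ 0.226966
  G: 212/255 ≈ 0.831373 > 0.04045 → ((0.831373+0.055)/1.055)^2.4 ≈ 0.658375
  B: 151/255 ≈ 0.592157 > 0.04045 → ((0.592157+0.055)/1.055)^2.4 ≈ 0.309469
R_lin = 0.226966, G_lin = 0.658375, B_lin = 0.309469
L = 0.2126×R + 0.7152×G + 0.0722×B
L = 0.2126×0.226966 + 0.7152×0.658375 + 0.0722×0.309469
L ≈ 0.541466


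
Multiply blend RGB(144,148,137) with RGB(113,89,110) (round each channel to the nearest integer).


Multiply: C = A×B/255, rounded to nearest integer
R: 144×113/255 = 16272/255 ≈ 63.812 → 64
G: 148×89/255 = 13172/255 ≈ 51.655 → 52
B: 137×110/255 = 15070/255 ≈ 59.098 → 59
= RGB(64, 52, 59)


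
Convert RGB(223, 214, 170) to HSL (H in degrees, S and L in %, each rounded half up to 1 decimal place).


Normalize: R'=223/255≈0.8745, G'=214/255≈0.8392, B'=170/255≈0.6667
Max=223/255, Min=170/255, Δ=Max-Min=53/255
L = (Max+Min)/2 = (223+170)/510 = 393/510 = 0.77058… → L = 77.1%
L > 0.5 → S = Δ/(2-Max-Min) = 53/(510-223-170) = 53/117 = 0.45299… → S = 45.3%
(the 1/255 factors cancel in S and H, so raw channel differences can be used)
Max is R' → H = 60 × (((G-B)/Δ) mod 6) = 60 × (((214-170)/53) mod 6)
  44/53 = 0.8301…
  H = 60 × 0.8301… = 49.811…° → H = 49.8°
= HSL(49.8°, 45.3%, 77.1%)


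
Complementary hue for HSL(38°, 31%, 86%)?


Complement = opposite side of color wheel = hue + 180°
H' = (38 + 180) mod 360 = 218°
S and L unchanged.
= HSL(218°, 31%, 86%)


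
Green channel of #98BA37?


Color: #98BA37
R = 98 = 152
G = BA = 186
B = 37 = 55
Green = 186


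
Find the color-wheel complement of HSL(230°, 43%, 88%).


Complement = opposite side of color wheel = hue + 180°
H' = (230 + 180) mod 360 = 50°
S and L unchanged.
= HSL(50°, 43%, 88%)


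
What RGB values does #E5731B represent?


E5 → 229 (R)
73 → 115 (G)
1B → 27 (B)
= RGB(229, 115, 27)


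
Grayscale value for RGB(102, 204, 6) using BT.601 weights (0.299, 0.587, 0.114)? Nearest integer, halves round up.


Gray = 0.299×R + 0.587×G + 0.114×B
Gray = 0.299×102 + 0.587×204 + 0.114×6
Gray = 30.498 + 119.748 + 0.684
Gray = 150.930 → round half up → 151
Gray = 151


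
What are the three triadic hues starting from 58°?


Triadic: equally spaced at 120° intervals
H1 = 58°
H2 = (58 + 120) mod 360 = 178°
H3 = (58 + 240) mod 360 = 298°
Triadic = 58°, 178°, 298°


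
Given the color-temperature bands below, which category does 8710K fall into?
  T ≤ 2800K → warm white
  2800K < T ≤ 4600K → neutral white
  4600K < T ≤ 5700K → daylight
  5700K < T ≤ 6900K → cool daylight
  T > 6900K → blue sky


Temperature: 8710K
8710K > 6900K → blue sky
Classification: blue sky


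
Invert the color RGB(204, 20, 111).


Invert: (255-R, 255-G, 255-B)
R: 255-204 = 51
G: 255-20 = 235
B: 255-111 = 144
= RGB(51, 235, 144)


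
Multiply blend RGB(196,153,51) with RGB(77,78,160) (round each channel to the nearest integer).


Multiply: C = A×B/255, rounded to nearest integer
R: 196×77/255 = 15092/255 ≈ 59.184 → 59
G: 153×78/255 = 11934/255 ≈ 46.800 → 47
B: 51×160/255 = 8160/255 ≈ 32.000 → 32
= RGB(59, 47, 32)


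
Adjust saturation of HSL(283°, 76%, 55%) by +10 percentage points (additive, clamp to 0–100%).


Original S = 76%
Adjustment = +10 percentage points
New S = 76 + (10) = 86
Clamp to [0, 100] → 86
= HSL(283°, 86%, 55%)


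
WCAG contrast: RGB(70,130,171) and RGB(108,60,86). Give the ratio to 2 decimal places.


Linearize each sRGB channel c=v/255: c/12.92 if c ≤ 0.04045 else ((c+0.055)/1.055)^2.4
L = 0.2126×R_lin + 0.7152×G_lin + 0.0722×B_lin
Color 1 (70,130,171):
  R=70: 70/255≈0.2745 > 0.04045 → ((0.2745+0.055)/1.055)^2.4 ≈ 0.06125
  G=130: 130/255≈0.5098 > 0.04045 → ((0.5098+0.055)/1.055)^2.4 ≈ 0.22323
  B=171: 171/255≈0.6706 > 0.04045 → ((0.6706+0.055)/1.055)^2.4 ≈ 0.40724
  L1 = 0.2126×0.06125 + 0.7152×0.22323 + 0.0722×0.40724 ≈ 0.20208
Color 2 (108,60,86):
  R=108: 108/255≈0.4235 > 0.04045 → ((0.4235+0.055)/1.055)^2.4 ≈ 0.14996
  G=60: 60/255≈0.2353 > 0.04045 → ((0.2353+0.055)/1.055)^2.4 ≈ 0.04519
  B=86: 86/255≈0.3373 > 0.04045 → ((0.3373+0.055)/1.055)^2.4 ≈ 0.09306
  L2 = 0.2126×0.14996 + 0.7152×0.04519 + 0.0722×0.09306 ≈ 0.07092
Lighter = 0.20208, Darker = 0.07092
Ratio = (L_lighter + 0.05) / (L_darker + 0.05)
Ratio = (0.20208 + 0.05) / (0.07092 + 0.05) = 0.25208 / 0.12092 ≈ 2.0847
Ratio ≈ 2.08:1


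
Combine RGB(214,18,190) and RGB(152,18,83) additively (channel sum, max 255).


Additive: each channel = min(255, C₁+C₂)
R: 214+152 = 366 → 255
G: 18+18 = 36 → 36
B: 190+83 = 273 → 255
= RGB(255, 36, 255)


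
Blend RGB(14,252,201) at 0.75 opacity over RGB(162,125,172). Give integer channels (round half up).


C = α×F + (1-α)×B, with 1-α = 0.25
R: 0.75×14 + 0.25×162 = 10.50 + 40.50 = 51.00 → 51
G: 0.75×252 + 0.25×125 = 189.00 + 31.25 = 220.25 → 220
B: 0.75×201 + 0.25×172 = 150.75 + 43.00 = 193.75 → 194
= RGB(51, 220, 194)


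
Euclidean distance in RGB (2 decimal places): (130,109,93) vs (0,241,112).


d = √[(R₁-R₂)² + (G₁-G₂)² + (B₁-B₂)²]
d = √[(130-0)² + (109-241)² + (93-112)²]
d = √[16900 + 17424 + 361]
d = √34685
d ≈ 186.24


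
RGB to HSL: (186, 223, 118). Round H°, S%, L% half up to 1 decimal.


Normalize: R'=186/255≈0.7294, G'=223/255≈0.8745, B'=118/255≈0.4627
Max=223/255, Min=118/255, Δ=Max-Min=105/255
L = (Max+Min)/2 = (223+118)/510 = 341/510 = 0.66862… → L = 66.9%
L > 0.5 → S = Δ/(2-Max-Min) = 105/(510-223-118) = 105/169 = 0.62130… → S = 62.1%
(the 1/255 factors cancel in S and H, so raw channel differences can be used)
Max is G' → H = 60 × ((B-R)/Δ + 2) = 60 × ((118-186)/105 + 2)
  -68/105 + 2 = -0.6476… + 2 = 1.3523…
  H = 60 × 1.3523… = 81.142…° → H = 81.1°
= HSL(81.1°, 62.1%, 66.9%)


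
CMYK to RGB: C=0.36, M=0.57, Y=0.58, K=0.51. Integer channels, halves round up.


R = 255 × (1-C) × (1-K) = 255 × 0.64 × 0.49 = 79.968 → 80
G = 255 × (1-M) × (1-K) = 255 × 0.43 × 0.49 = 53.7285 → 54
B = 255 × (1-Y) × (1-K) = 255 × 0.42 × 0.49 = 52.479 → 52
= RGB(80, 54, 52)
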